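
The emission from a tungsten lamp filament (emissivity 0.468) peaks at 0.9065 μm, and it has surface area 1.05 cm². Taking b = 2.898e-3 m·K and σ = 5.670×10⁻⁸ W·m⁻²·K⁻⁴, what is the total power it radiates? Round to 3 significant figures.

P ≈ 291 W

Wien's law: T = b/λ_max = 2.898×10⁻³/9.065×10⁻⁷ = 3196.91 K.
Area A = 1.05 cm² = 1.05×10⁻⁴ m².
Then P = εσAT⁴ = 0.468×5.670×10⁻⁸×1.05×10⁻⁴×(3196.91)⁴ = 291 W.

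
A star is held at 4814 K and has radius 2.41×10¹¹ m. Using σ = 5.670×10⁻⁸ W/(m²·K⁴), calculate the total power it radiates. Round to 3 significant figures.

P ≈ 2.22×10³¹ W

Surface area A = 4πR² = 4π(2.41×10¹¹ m)² = 7.29867×10²³ m².
P = σAT⁴ = 5.670×10⁻⁸ × 7.29867×10²³ × (4814)⁴ = 2.22×10³¹ W.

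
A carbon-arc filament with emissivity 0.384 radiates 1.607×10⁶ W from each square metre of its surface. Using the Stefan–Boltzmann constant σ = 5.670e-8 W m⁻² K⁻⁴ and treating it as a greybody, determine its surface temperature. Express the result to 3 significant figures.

T ≈ 2.93×10³ K

I = εσT⁴, so T = (I/εσ)^(1/4) = (1.607×10⁶/(0.384×5.670×10⁻⁸))^(1/4) = 2.93×10³ K.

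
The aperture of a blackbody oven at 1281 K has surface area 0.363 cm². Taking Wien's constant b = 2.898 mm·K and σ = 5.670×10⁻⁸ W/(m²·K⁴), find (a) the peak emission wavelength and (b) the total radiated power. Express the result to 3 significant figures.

(a) λ_max = b/T = 2.898×10⁻³/1281 = 2.262×10⁻⁶ m = 2.26 μm.
Area A = 0.363 cm² = 3.63×10⁻⁵ m².
(b) P = σAT⁴ = 5.670×10⁻⁸×3.63×10⁻⁵×(1281)⁴ = 5.54 W.

λ_max ≈ 2.26 μm; P ≈ 5.54 W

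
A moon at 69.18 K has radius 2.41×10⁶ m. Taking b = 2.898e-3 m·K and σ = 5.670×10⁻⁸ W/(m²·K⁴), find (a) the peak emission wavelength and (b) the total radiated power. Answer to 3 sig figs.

(a) λ_max = b/T = 2.898×10⁻³/69.18 = 4.189×10⁻⁵ m = 41.9 μm.
Surface area A = 4πR² = 4π(2.41×10⁶ m)² = 7.29867×10¹³ m².
(b) P = σAT⁴ = 5.670×10⁻⁸×7.29867×10¹³×(69.18)⁴ = 9.48×10¹³ W.

λ_max ≈ 41.9 μm; P ≈ 9.48×10¹³ W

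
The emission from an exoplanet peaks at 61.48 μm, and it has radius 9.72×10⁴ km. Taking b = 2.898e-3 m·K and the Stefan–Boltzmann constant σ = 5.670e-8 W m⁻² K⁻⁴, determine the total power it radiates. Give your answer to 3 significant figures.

P ≈ 3.32×10¹⁶ W

Wien's law: T = b/λ_max = 2.898×10⁻³/6.148×10⁻⁵ = 47.1373 K.
Surface area A = 4πR² = 4π(9.72×10⁷ m)² = 1.18725×10¹⁷ m².
Then P = σAT⁴ = 5.670×10⁻⁸×1.18725×10¹⁷×(47.1373)⁴ = 3.32×10¹⁶ W.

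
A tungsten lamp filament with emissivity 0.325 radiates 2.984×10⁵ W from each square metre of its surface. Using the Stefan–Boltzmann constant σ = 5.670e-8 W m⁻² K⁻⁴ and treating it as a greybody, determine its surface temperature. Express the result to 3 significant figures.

I = εσT⁴, so T = (I/εσ)^(1/4) = (2.984×10⁵/(0.325×5.670×10⁻⁸))^(1/4) = 2.01×10³ K.

T ≈ 2.01×10³ K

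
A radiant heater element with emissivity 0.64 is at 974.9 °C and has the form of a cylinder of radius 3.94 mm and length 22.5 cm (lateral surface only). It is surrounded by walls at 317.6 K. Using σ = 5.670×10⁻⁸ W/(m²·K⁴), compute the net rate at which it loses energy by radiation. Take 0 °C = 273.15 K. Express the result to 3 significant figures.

Net loss ≈ 488 W

T = 974.9 °C + 273.15 = 1248.05 K.
Lateral area A = 2πrL = 2π×3.94×10⁻³×0.225 = 5.57004×10⁻³ m².
Net radiated power P_net = εσA(T⁴ − T₀⁴) = 0.64×5.670×10⁻⁸×5.57004×10⁻³×(1248.05⁴ − 317.6⁴).
T⁴ − T₀⁴ = 2.42621×10¹² − 1.01747×10¹⁰ = 2.41604×10¹² K⁴, so P_net = 488 W.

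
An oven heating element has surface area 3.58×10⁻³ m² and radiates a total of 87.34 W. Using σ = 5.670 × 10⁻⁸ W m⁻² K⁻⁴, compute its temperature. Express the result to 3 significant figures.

Area A = 3.58×10⁻³ m².
P = σAT⁴ ⇒ T = (P/(σA))^(1/4) = (87.34/(5.670×10⁻⁸×3.58×10⁻³))^(1/4) = 810 K.

T ≈ 810 K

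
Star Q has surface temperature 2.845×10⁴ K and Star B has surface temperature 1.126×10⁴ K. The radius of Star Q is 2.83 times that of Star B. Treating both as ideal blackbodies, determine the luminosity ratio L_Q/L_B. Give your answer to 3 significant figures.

L_Q/L_B ≈ 326

L ∝ R²T⁴, so L_Q/L_B = (R_Q/R_B)²(T_Q/T_B)⁴ = (2.83)² × (2.845×10⁴/1.126×10⁴)⁴ = 8.0089 × 40.7545 = 326.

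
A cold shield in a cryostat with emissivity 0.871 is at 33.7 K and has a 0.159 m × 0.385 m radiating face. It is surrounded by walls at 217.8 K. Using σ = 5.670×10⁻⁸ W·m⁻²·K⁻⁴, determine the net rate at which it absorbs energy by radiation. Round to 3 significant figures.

Net gain ≈ 6.80 W

Area A = 0.159 × 0.385 = 0.061215 m².
Net radiated power P_net = εσA(T⁴ − T₀⁴) = 0.871×5.670×10⁻⁸×0.061215×(33.7⁴ − 217.8⁴).
T⁴ − T₀⁴ = 1.28979×10⁶ − 2.25025×10⁹ = -2.24896×10⁹ K⁴, so P_net = -6.80 W — negative, meaning a net gain of 6.80 W.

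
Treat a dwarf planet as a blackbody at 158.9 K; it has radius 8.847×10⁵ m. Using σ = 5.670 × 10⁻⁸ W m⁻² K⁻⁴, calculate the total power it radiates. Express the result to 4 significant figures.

P ≈ 3.555×10¹⁴ W

Surface area A = 4πR² = 4π(8.847×10⁵ m)² = 9.83562×10¹² m².
P = σAT⁴ = 5.670×10⁻⁸ × 9.83562×10¹² × (158.9)⁴ = 3.555×10¹⁴ W.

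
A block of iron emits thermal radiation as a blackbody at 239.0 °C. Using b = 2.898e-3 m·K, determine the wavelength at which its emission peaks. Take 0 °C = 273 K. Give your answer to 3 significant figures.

λ_max ≈ 5.66 μm

T = 239.0 °C + 273 = 512.0 K.
Wien's displacement law: λ_max = b/T = (2.898×10⁻³ m·K)/(512.0 K) = 5.660×10⁻⁶ m.
That is 5.66 μm, in the infrared range.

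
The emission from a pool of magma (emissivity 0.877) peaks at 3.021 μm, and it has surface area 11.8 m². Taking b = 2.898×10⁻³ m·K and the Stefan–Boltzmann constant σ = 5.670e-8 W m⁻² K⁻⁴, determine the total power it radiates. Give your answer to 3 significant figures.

P ≈ 4.97×10⁵ W

Wien's law: T = b/λ_max = 2.898×10⁻³/3.021×10⁻⁶ = 959.285 K.
Area A = 11.8 m².
Then P = εσAT⁴ = 0.877×5.670×10⁻⁸×11.8×(959.285)⁴ = 4.97×10⁵ W.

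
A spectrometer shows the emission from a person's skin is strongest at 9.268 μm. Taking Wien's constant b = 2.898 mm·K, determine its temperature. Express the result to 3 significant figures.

T ≈ 313 K

Wien's law gives T = b/λ_max = (2.898×10⁻³ m·K)/(9.268×10⁻⁶ m) = 313 K.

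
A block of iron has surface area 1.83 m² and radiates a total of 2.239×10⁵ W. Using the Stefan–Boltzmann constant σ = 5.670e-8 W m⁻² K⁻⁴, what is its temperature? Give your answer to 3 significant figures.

T ≈ 1.21×10³ K

Area A = 1.83 m².
P = σAT⁴ ⇒ T = (P/(σA))^(1/4) = (2.239×10⁵/(5.670×10⁻⁸×1.83))^(1/4) = 1.21×10³ K.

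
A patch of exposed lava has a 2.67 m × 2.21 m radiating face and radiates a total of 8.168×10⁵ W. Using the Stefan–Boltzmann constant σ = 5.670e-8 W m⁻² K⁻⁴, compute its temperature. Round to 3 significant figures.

Area A = 2.67 × 2.21 = 5.9007 m².
P = σAT⁴ ⇒ T = (P/(σA))^(1/4) = (8.168×10⁵/(5.670×10⁻⁸×5.9007))^(1/4) = 1.25×10³ K.

T ≈ 1.25×10³ K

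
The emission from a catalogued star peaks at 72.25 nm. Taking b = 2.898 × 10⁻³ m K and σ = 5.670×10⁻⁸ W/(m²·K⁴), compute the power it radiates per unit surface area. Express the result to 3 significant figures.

I ≈ 1.47×10¹¹ W/m²

Wien's law: T = b/λ_max = 2.898×10⁻³/7.225×10⁻⁸ = 40110.7 K.
Then I = σT⁴ = 5.670×10⁻⁸×(40110.7)⁴ = 1.47×10¹¹ W/m².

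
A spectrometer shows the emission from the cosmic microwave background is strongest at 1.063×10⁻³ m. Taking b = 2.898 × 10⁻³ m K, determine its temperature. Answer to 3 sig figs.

Wien's law gives T = b/λ_max = (2.898×10⁻³ m·K)/(1.063×10⁻³ m) = 2.73 K.

T ≈ 2.73 K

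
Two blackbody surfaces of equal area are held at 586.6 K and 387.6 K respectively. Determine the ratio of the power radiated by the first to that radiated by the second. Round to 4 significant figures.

P₁/P₂ ≈ 5.246

With equal areas, P₁/P₂ = (T₁/T₂)⁴ = (586.6/387.6)⁴ = 5.246.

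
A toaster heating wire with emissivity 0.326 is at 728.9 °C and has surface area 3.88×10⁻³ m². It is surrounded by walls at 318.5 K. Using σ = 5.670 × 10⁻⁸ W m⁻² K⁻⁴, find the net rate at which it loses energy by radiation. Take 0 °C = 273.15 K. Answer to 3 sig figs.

Net loss ≈ 71.6 W

T = 728.9 °C + 273.15 = 1002.05 K.
Area A = 3.88×10⁻³ m².
Net radiated power P_net = εσA(T⁴ − T₀⁴) = 0.326×5.670×10⁻⁸×3.88×10⁻³×(1002.05⁴ − 318.5⁴).
T⁴ − T₀⁴ = 1.00823×10¹² − 1.02905×10¹⁰ = 9.97940×10¹¹ K⁴, so P_net = 71.6 W.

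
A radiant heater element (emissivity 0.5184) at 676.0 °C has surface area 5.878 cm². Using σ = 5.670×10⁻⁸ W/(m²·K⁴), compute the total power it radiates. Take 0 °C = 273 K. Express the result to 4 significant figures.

T = 676.0 °C + 273 = 949.0 K.
Area A = 5.878 cm² = 5.878×10⁻⁴ m².
P = εσAT⁴ = 0.5184 × 5.670×10⁻⁸ × 5.878×10⁻⁴ × (949.0)⁴ = 14.01 W.

P ≈ 14.01 W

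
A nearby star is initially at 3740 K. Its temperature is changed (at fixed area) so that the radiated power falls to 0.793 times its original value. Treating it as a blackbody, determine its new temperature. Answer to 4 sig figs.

T₂ ≈ 3529 K

P ∝ T⁴, so T₂/T₁ = (P₂/P₁)^(1/4) = (0.793)^(1/4) = 0.943666.
T₂ = 3740 × 0.943666 = 3529 K.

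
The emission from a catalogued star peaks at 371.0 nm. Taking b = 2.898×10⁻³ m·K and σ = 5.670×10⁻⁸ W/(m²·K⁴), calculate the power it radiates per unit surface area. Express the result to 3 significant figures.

Wien's law: T = b/λ_max = 2.898×10⁻³/3.710×10⁻⁷ = 7811.32 K.
Then I = σT⁴ = 5.670×10⁻⁸×(7811.32)⁴ = 2.11×10⁸ W/m².

I ≈ 2.11×10⁸ W/m²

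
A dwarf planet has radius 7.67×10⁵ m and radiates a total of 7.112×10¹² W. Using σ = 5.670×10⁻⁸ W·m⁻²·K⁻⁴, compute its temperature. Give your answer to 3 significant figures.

T ≈ 64.2 K

Surface area A = 4πR² = 4π(7.67×10⁵ m)² = 7.39266×10¹² m².
P = σAT⁴ ⇒ T = (P/(σA))^(1/4) = (7.112×10¹²/(5.670×10⁻⁸×7.39266×10¹²))^(1/4) = 64.2 K.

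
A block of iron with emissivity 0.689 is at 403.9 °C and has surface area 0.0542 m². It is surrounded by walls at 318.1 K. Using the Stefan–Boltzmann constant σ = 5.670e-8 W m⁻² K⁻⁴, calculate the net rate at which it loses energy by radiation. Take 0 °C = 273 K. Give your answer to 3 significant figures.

Net loss ≈ 423 W

T = 403.9 °C + 273 = 676.9 K.
Area A = 0.0542 m².
Net radiated power P_net = εσA(T⁴ − T₀⁴) = 0.689×5.670×10⁻⁸×0.0542×(676.9⁴ − 318.1⁴).
T⁴ − T₀⁴ = 2.09941×10¹¹ − 1.02389×10¹⁰ = 1.99702×10¹¹ K⁴, so P_net = 423 W.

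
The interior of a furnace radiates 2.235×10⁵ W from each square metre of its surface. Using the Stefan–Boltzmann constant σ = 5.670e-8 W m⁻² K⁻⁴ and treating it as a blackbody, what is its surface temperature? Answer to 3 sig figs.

T ≈ 1.41×10³ K

I = σT⁴, so T = (I/σ)^(1/4) = (2.235×10⁵/(5.670×10⁻⁸))^(1/4) = 1.41×10³ K.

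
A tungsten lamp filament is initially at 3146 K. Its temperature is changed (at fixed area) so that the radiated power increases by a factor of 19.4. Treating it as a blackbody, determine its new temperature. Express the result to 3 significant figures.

T₂ ≈ 6.60×10³ K

P ∝ T⁴, so T₂/T₁ = (P₂/P₁)^(1/4) = (19.4)^(1/4) = 2.09870.
T₂ = 3146 × 2.09870 = 6.60×10³ K.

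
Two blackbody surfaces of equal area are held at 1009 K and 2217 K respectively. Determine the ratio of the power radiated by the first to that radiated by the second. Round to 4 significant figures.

P₁/P₂ ≈ 0.04290

With equal areas, P₁/P₂ = (T₁/T₂)⁴ = (1009/2217)⁴ = 0.04290.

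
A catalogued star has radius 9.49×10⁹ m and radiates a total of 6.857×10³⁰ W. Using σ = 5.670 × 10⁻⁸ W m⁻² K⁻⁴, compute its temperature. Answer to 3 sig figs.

Surface area A = 4πR² = 4π(9.49×10⁹ m)² = 1.13173×10²¹ m².
P = σAT⁴ ⇒ T = (P/(σA))^(1/4) = (6.857×10³⁰/(5.670×10⁻⁸×1.13173×10²¹))^(1/4) = 1.81×10⁴ K.

T ≈ 1.81×10⁴ K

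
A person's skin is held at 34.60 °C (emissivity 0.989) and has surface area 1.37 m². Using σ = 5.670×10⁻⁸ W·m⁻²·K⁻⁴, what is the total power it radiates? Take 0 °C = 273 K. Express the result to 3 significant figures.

P ≈ 688 W

T = 34.60 °C + 273 = 307.60 K.
Area A = 1.37 m².
P = εσAT⁴ = 0.989 × 5.670×10⁻⁸ × 1.37 × (307.60)⁴ = 688 W.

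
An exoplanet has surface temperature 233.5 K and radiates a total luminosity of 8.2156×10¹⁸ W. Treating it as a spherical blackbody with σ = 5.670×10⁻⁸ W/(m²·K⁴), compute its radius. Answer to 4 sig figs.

L = 4πR²σT⁴ ⇒ R = √(L/(4πσT⁴)).
σT⁴ = 168.551 W/m², so R = √(8.2156×10¹⁸/(4π×168.551)) = 6.228×10⁷ m.

R ≈ 6.228×10⁷ m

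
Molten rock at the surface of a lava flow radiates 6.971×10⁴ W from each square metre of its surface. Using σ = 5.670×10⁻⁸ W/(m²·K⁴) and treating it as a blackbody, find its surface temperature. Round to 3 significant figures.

I = σT⁴, so T = (I/σ)^(1/4) = (6.971×10⁴/(5.670×10⁻⁸))^(1/4) = 1.05×10³ K.

T ≈ 1.05×10³ K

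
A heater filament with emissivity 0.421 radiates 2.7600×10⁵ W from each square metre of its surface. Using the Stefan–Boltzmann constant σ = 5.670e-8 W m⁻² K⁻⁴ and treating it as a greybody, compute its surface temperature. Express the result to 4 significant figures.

I = εσT⁴, so T = (I/εσ)^(1/4) = (2.7600×10⁵/(0.421×5.670×10⁻⁸))^(1/4) = 1844 K.

T ≈ 1844 K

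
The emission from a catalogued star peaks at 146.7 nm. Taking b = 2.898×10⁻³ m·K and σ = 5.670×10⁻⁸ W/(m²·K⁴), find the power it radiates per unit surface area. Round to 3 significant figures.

I ≈ 8.63×10⁹ W/m²

Wien's law: T = b/λ_max = 2.898×10⁻³/1.467×10⁻⁷ = 19754.6 K.
Then I = σT⁴ = 5.670×10⁻⁸×(19754.6)⁴ = 8.63×10⁹ W/m².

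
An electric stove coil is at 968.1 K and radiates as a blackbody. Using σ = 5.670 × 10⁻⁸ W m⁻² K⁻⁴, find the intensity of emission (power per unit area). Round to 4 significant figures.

I ≈ 4.980×10⁴ W/m²

Stefan–Boltzmann: I = σT⁴ = 5.670×10⁻⁸ × (968.1)⁴ = 4.980×10⁴ W/m².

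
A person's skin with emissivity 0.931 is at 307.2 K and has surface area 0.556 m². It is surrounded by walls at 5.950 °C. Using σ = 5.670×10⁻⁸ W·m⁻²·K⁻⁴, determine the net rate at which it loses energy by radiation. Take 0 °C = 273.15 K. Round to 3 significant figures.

Net loss ≈ 83.3 W

Surroundings: T = 5.950 °C + 273.15 = 279.100 K.
Area A = 0.556 m².
Net radiated power P_net = εσA(T⁴ − T₀⁴) = 0.931×5.670×10⁻⁸×0.556×(307.2⁴ − 279.100⁴).
T⁴ − T₀⁴ = 8.90604×10⁹ − 6.06791×10⁹ = 2.83813×10⁹ K⁴, so P_net = 83.3 W.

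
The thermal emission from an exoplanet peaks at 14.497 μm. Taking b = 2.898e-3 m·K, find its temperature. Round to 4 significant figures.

T ≈ 199.9 K

Wien's law gives T = b/λ_max = (2.898×10⁻³ m·K)/(1.4497×10⁻⁵ m) = 199.9 K.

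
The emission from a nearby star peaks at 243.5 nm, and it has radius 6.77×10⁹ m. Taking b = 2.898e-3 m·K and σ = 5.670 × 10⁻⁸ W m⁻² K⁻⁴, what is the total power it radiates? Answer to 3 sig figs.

P ≈ 6.55×10²⁹ W

Wien's law: T = b/λ_max = 2.898×10⁻³/2.435×10⁻⁷ = 11901.4 K.
Surface area A = 4πR² = 4π(6.77×10⁹ m)² = 5.75953×10²⁰ m².
Then P = σAT⁴ = 5.670×10⁻⁸×5.75953×10²⁰×(11901.4)⁴ = 6.55×10²⁹ W.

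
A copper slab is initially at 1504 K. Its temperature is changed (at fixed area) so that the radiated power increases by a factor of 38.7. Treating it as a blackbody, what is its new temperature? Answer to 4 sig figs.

T₂ ≈ 3751 K

P ∝ T⁴, so T₂/T₁ = (P₂/P₁)^(1/4) = (38.7)^(1/4) = 2.49418.
T₂ = 1504 × 2.49418 = 3751 K.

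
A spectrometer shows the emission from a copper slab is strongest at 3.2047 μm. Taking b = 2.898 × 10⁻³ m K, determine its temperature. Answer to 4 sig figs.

Wien's law gives T = b/λ_max = (2.898×10⁻³ m·K)/(3.2047×10⁻⁶ m) = 904.3 K.

T ≈ 904.3 K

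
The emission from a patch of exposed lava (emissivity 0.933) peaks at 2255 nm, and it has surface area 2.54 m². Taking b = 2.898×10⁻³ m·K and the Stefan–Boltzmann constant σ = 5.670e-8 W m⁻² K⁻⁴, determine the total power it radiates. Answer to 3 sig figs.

P ≈ 3.67×10⁵ W

Wien's law: T = b/λ_max = 2.898×10⁻³/2.255×10⁻⁶ = 1285.14 K.
Area A = 2.54 m².
Then P = εσAT⁴ = 0.933×5.670×10⁻⁸×2.54×(1285.14)⁴ = 3.67×10⁵ W.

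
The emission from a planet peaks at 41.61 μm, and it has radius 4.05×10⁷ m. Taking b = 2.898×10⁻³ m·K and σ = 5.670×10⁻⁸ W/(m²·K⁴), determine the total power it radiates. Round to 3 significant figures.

Wien's law: T = b/λ_max = 2.898×10⁻³/4.161×10⁻⁵ = 69.6467 K.
Surface area A = 4πR² = 4π(4.05×10⁷ m)² = 2.06120×10¹⁶ m².
Then P = σAT⁴ = 5.670×10⁻⁸×2.06120×10¹⁶×(69.6467)⁴ = 2.75×10¹⁶ W.

P ≈ 2.75×10¹⁶ W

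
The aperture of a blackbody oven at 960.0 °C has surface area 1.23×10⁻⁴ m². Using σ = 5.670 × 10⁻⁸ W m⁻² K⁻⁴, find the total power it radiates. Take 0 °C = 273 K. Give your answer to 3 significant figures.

T = 960.0 °C + 273 = 1233.0 K.
Area A = 1.23×10⁻⁴ m².
P = σAT⁴ = 5.670×10⁻⁸ × 1.23×10⁻⁴ × (1233.0)⁴ = 16.1 W.

P ≈ 16.1 W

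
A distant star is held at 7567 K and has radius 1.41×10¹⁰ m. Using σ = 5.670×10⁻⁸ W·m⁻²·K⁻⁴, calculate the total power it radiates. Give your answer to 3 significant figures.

P ≈ 4.64×10²⁹ W

Surface area A = 4πR² = 4π(1.41×10¹⁰ m)² = 2.49832×10²¹ m².
P = σAT⁴ = 5.670×10⁻⁸ × 2.49832×10²¹ × (7567)⁴ = 4.64×10²⁹ W.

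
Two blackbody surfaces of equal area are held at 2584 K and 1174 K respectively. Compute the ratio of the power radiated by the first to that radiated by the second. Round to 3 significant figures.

With equal areas, P₁/P₂ = (T₁/T₂)⁴ = (2584/1174)⁴ = 23.5.

P₁/P₂ ≈ 23.5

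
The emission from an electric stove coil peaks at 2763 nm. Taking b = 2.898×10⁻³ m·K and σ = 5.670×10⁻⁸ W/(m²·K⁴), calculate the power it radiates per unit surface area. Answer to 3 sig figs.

I ≈ 6.86×10⁴ W/m²

Wien's law: T = b/λ_max = 2.898×10⁻³/2.763×10⁻⁶ = 1048.86 K.
Then I = σT⁴ = 5.670×10⁻⁸×(1048.86)⁴ = 6.86×10⁴ W/m².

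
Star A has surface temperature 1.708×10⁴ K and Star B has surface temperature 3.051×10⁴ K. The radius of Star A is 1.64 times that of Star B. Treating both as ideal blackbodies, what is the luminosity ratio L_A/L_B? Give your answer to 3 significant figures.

L ∝ R²T⁴, so L_A/L_B = (R_A/R_B)²(T_A/T_B)⁴ = (1.64)² × (1.708×10⁴/3.051×10⁴)⁴ = 2.6896 × 0.0982161 = 0.264.

L_A/L_B ≈ 0.264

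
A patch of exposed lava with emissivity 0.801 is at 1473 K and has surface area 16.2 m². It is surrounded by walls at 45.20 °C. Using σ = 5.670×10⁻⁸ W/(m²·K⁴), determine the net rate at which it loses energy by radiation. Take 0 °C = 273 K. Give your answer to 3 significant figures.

Surroundings: T = 45.20 °C + 273 = 318.20 K.
Area A = 16.2 m².
Net radiated power P_net = εσA(T⁴ − T₀⁴) = 0.801×5.670×10⁻⁸×16.2×(1473⁴ − 318.20⁴).
T⁴ − T₀⁴ = 4.70772×10¹² − 1.02518×10¹⁰ = 4.69747×10¹² K⁴, so P_net = 3.46×10⁶ W.

Net loss ≈ 3.46×10⁶ W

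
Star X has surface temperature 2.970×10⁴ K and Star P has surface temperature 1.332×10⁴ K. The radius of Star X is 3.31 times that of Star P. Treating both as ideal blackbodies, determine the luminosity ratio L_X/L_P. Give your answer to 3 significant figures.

L_X/L_P ≈ 271

L ∝ R²T⁴, so L_X/L_P = (R_X/R_P)²(T_X/T_P)⁴ = (3.31)² × (2.970×10⁴/1.332×10⁴)⁴ = 10.9561 × 24.7177 = 271.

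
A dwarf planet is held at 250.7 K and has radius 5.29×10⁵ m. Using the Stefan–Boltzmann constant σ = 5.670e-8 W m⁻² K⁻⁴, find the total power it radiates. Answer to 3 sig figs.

P ≈ 7.88×10¹⁴ W

Surface area A = 4πR² = 4π(5.29×10⁵ m)² = 3.51659×10¹² m².
P = σAT⁴ = 5.670×10⁻⁸ × 3.51659×10¹² × (250.7)⁴ = 7.88×10¹⁴ W.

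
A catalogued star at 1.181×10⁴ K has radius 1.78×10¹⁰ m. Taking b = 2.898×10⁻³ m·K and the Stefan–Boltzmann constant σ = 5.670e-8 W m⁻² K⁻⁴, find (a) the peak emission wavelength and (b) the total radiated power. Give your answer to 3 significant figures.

(a) λ_max = b/T = 2.898×10⁻³/1.181×10⁴ = 2.454×10⁻⁷ m = 245 nm.
Surface area A = 4πR² = 4π(1.78×10¹⁰ m)² = 3.98153×10²¹ m².
(b) P = σAT⁴ = 5.670×10⁻⁸×3.98153×10²¹×(1.181×10⁴)⁴ = 4.39×10³⁰ W.

λ_max ≈ 245 nm; P ≈ 4.39×10³⁰ W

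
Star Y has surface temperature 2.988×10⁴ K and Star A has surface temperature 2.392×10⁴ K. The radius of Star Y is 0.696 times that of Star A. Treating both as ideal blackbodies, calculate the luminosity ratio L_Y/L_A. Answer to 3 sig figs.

L_Y/L_A ≈ 1.18

L ∝ R²T⁴, so L_Y/L_A = (R_Y/R_A)²(T_Y/T_A)⁴ = (0.696)² × (2.988×10⁴/2.392×10⁴)⁴ = 0.484416 × 2.43488 = 1.18.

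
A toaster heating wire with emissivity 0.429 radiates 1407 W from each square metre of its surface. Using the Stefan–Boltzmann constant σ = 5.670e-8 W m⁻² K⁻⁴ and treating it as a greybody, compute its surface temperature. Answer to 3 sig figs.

I = εσT⁴, so T = (I/εσ)^(1/4) = (1407/(0.429×5.670×10⁻⁸))^(1/4) = 490 K.

T ≈ 490 K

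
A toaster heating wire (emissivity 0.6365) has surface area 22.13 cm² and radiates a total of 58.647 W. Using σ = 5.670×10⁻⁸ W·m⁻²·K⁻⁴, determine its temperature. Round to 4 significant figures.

T ≈ 925.7 K

Area A = 22.13 cm² = 2.213×10⁻³ m².
P = εσAT⁴ ⇒ T = (P/(εσA))^(1/4) = (58.647/(0.6365×5.670×10⁻⁸×2.213×10⁻³))^(1/4) = 925.7 K.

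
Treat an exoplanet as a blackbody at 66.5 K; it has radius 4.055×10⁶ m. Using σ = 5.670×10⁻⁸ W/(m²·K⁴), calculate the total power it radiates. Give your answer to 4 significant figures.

Surface area A = 4πR² = 4π(4.055×10⁶ m)² = 2.06629×10¹⁴ m².
P = σAT⁴ = 5.670×10⁻⁸ × 2.06629×10¹⁴ × (66.5)⁴ = 2.291×10¹⁴ W.

P ≈ 2.291×10¹⁴ W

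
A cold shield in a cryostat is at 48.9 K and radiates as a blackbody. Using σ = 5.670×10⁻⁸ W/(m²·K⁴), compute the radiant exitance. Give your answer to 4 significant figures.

Stefan–Boltzmann: I = σT⁴ = 5.670×10⁻⁸ × (48.9)⁴ = 0.3242 W/m².

I ≈ 0.3242 W/m²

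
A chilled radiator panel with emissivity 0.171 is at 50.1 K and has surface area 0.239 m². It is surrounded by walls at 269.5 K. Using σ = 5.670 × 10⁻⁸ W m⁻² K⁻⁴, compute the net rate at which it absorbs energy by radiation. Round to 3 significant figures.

Area A = 0.239 m².
Net radiated power P_net = εσA(T⁴ − T₀⁴) = 0.171×5.670×10⁻⁸×0.239×(50.1⁴ − 269.5⁴).
T⁴ − T₀⁴ = 6.30015×10⁶ − 5.27515×10⁹ = -5.26885×10⁹ K⁴, so P_net = -12.2 W — negative, meaning a net gain of 12.2 W.

Net gain ≈ 12.2 W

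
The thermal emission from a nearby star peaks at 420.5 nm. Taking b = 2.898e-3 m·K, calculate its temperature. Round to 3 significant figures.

T ≈ 6.89×10³ K

Wien's law gives T = b/λ_max = (2.898×10⁻³ m·K)/(4.205×10⁻⁷ m) = 6.89×10³ K.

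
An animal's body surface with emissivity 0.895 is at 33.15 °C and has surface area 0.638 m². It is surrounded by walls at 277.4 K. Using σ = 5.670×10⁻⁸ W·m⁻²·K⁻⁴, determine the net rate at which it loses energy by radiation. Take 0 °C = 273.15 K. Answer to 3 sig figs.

T = 33.15 °C + 273.15 = 306.30 K.
Area A = 0.638 m².
Net radiated power P_net = εσA(T⁴ − T₀⁴) = 0.895×5.670×10⁻⁸×0.638×(306.30⁴ − 277.4⁴).
T⁴ − T₀⁴ = 8.80213×10⁹ − 5.92142×10⁹ = 2.88071×10⁹ K⁴, so P_net = 93.3 W.

Net loss ≈ 93.3 W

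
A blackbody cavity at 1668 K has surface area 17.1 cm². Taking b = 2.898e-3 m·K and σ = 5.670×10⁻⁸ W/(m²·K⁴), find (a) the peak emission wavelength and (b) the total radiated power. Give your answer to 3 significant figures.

λ_max ≈ 1.74×10³ nm; P ≈ 751 W

(a) λ_max = b/T = 2.898×10⁻³/1668 = 1.737×10⁻⁶ m = 1.74×10³ nm.
Area A = 17.1 cm² = 1.71×10⁻³ m².
(b) P = σAT⁴ = 5.670×10⁻⁸×1.71×10⁻³×(1668)⁴ = 751 W.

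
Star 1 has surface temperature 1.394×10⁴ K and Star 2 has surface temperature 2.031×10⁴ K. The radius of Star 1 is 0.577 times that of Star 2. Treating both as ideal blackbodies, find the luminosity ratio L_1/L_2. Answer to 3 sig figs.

L_1/L_2 ≈ 0.0739

L ∝ R²T⁴, so L_1/L_2 = (R_1/R_2)²(T_1/T_2)⁴ = (0.577)² × (1.394×10⁴/2.031×10⁴)⁴ = 0.332929 × 0.221928 = 0.0739.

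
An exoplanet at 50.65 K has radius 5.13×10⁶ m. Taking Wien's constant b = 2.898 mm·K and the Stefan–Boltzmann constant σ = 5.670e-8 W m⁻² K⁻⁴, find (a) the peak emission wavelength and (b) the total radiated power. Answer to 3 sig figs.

(a) λ_max = b/T = 2.898×10⁻³/50.65 = 5.722×10⁻⁵ m = 57.2 μm.
Surface area A = 4πR² = 4π(5.13×10⁶ m)² = 3.30708×10¹⁴ m².
(b) P = σAT⁴ = 5.670×10⁻⁸×3.30708×10¹⁴×(50.65)⁴ = 1.23×10¹⁴ W.

λ_max ≈ 57.2 μm; P ≈ 1.23×10¹⁴ W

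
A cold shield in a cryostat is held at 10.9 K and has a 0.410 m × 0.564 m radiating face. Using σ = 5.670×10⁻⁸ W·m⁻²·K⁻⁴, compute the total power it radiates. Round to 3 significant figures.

P ≈ 1.85×10⁻⁴ W

Area A = 0.410 × 0.564 = 0.23124 m².
P = σAT⁴ = 5.670×10⁻⁸ × 0.23124 × (10.9)⁴ = 1.85×10⁻⁴ W.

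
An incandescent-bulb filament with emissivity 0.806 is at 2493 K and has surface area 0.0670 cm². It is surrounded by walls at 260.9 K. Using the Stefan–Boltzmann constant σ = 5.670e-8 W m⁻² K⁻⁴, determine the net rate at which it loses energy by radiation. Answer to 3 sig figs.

Area A = 0.0670 cm² = 6.70×10⁻⁶ m².
Net radiated power P_net = εσA(T⁴ − T₀⁴) = 0.806×5.670×10⁻⁸×6.70×10⁻⁶×(2493⁴ − 260.9⁴).
T⁴ − T₀⁴ = 3.86268×10¹³ − 4.63336×10⁹ = 3.86222×10¹³ K⁴, so P_net = 11.8 W.

Net loss ≈ 11.8 W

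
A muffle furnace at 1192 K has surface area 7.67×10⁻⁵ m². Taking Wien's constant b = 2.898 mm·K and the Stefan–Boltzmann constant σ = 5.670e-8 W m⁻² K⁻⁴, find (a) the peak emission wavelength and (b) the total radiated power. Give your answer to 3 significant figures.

λ_max ≈ 2.43×10³ nm; P ≈ 8.78 W

(a) λ_max = b/T = 2.898×10⁻³/1192 = 2.431×10⁻⁶ m = 2.43×10³ nm.
Area A = 7.67×10⁻⁵ m².
(b) P = σAT⁴ = 5.670×10⁻⁸×7.67×10⁻⁵×(1192)⁴ = 8.78 W.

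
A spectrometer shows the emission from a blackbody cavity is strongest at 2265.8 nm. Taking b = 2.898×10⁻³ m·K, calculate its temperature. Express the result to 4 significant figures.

T ≈ 1279 K

Wien's law gives T = b/λ_max = (2.898×10⁻³ m·K)/(2.2658×10⁻⁶ m) = 1279 K.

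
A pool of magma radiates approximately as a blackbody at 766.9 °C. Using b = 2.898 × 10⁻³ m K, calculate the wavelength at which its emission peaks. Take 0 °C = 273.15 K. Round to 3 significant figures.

λ_max ≈ 2.79×10³ nm

T = 766.9 °C + 273.15 = 1040.05 K.
Wien's displacement law: λ_max = b/T = (2.898×10⁻³ m·K)/(1040.05 K) = 2.786×10⁻⁶ m.
That is 2.79×10³ nm, in the infrared range.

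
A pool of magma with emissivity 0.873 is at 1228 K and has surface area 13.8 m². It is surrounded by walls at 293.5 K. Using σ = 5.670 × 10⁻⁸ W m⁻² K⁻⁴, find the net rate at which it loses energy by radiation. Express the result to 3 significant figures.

Area A = 13.8 m².
Net radiated power P_net = εσA(T⁴ − T₀⁴) = 0.873×5.670×10⁻⁸×13.8×(1228⁴ − 293.5⁴).
T⁴ − T₀⁴ = 2.27402×10¹² − 7.42049×10⁹ = 2.26660×10¹² K⁴, so P_net = 1.55×10⁶ W.

Net loss ≈ 1.55×10⁶ W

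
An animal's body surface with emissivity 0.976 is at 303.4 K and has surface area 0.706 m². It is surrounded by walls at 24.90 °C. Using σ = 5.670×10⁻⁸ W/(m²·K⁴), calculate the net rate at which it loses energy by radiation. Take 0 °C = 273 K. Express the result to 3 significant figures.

Net loss ≈ 23.4 W

Surroundings: T = 24.90 °C + 273 = 297.90 K.
Area A = 0.706 m².
Net radiated power P_net = εσA(T⁴ − T₀⁴) = 0.976×5.670×10⁻⁸×0.706×(303.4⁴ − 297.90⁴).
T⁴ − T₀⁴ = 8.47349×10⁹ − 7.87557×10⁹ = 5.97920×10⁸ K⁴, so P_net = 23.4 W.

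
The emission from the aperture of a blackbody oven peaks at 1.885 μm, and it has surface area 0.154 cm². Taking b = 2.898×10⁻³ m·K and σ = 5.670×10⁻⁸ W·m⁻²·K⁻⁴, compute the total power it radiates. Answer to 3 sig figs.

Wien's law: T = b/λ_max = 2.898×10⁻³/1.885×10⁻⁶ = 1537.40 K.
Area A = 0.154 cm² = 1.54×10⁻⁵ m².
Then P = σAT⁴ = 5.670×10⁻⁸×1.54×10⁻⁵×(1537.40)⁴ = 4.88 W.

P ≈ 4.88 W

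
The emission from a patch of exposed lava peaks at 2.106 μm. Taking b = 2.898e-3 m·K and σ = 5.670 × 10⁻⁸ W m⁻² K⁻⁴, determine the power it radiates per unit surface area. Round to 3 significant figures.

I ≈ 2.03×10⁵ W/m²

Wien's law: T = b/λ_max = 2.898×10⁻³/2.106×10⁻⁶ = 1376.07 K.
Then I = σT⁴ = 5.670×10⁻⁸×(1376.07)⁴ = 2.03×10⁵ W/m².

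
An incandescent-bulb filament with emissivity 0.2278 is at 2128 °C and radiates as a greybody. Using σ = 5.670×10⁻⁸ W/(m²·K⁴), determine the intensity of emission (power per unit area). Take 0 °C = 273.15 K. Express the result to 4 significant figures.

I ≈ 4.294×10⁵ W/m²

T = 2128 °C + 273.15 = 2401.15 K.
Stefan–Boltzmann: I = εσT⁴ = 0.2278 × 5.670×10⁻⁸ × (2401.15)⁴ = 4.294×10⁵ W/m².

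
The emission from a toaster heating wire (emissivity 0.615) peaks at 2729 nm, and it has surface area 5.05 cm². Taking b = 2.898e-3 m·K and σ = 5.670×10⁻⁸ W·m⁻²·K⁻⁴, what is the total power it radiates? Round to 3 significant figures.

P ≈ 22.4 W

Wien's law: T = b/λ_max = 2.898×10⁻³/2.729×10⁻⁶ = 1061.93 K.
Area A = 5.05 cm² = 5.05×10⁻⁴ m².
Then P = εσAT⁴ = 0.615×5.670×10⁻⁸×5.05×10⁻⁴×(1061.93)⁴ = 22.4 W.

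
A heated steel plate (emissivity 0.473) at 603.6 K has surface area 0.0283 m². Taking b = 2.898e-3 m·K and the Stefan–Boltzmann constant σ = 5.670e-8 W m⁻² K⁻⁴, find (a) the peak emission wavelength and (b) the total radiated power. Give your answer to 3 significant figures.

(a) λ_max = b/T = 2.898×10⁻³/603.6 = 4.801×10⁻⁶ m = 4.80 μm.
Area A = 0.0283 m².
(b) P = εσAT⁴ = 0.473×5.670×10⁻⁸×0.0283×(603.6)⁴ = 101 W.

λ_max ≈ 4.80 μm; P ≈ 101 W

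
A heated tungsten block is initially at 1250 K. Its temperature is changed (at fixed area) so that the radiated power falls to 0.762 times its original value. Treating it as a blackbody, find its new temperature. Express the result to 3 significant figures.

T₂ ≈ 1.17×10³ K

P ∝ T⁴, so T₂/T₁ = (P₂/P₁)^(1/4) = (0.762)^(1/4) = 0.934305.
T₂ = 1250 × 0.934305 = 1.17×10³ K.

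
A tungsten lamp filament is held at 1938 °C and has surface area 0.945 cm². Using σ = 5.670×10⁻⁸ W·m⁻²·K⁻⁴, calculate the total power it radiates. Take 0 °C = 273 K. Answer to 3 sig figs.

P ≈ 128 W

T = 1938 °C + 273 = 2211 K.
Area A = 0.945 cm² = 9.45×10⁻⁵ m².
P = σAT⁴ = 5.670×10⁻⁸ × 9.45×10⁻⁵ × (2211)⁴ = 128 W.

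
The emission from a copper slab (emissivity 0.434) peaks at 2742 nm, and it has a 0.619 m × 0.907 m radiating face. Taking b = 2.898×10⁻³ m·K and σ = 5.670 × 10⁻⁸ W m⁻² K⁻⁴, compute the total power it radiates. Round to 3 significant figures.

P ≈ 1.72×10⁴ W

Wien's law: T = b/λ_max = 2.898×10⁻³/2.742×10⁻⁶ = 1056.89 K.
Area A = 0.619 × 0.907 = 0.561433 m².
Then P = εσAT⁴ = 0.434×5.670×10⁻⁸×0.561433×(1056.89)⁴ = 1.72×10⁴ W.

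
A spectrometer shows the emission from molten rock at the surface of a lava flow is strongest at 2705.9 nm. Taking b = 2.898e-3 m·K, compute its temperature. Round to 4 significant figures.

T ≈ 1071 K

Wien's law gives T = b/λ_max = (2.898×10⁻³ m·K)/(2.7059×10⁻⁶ m) = 1071 K.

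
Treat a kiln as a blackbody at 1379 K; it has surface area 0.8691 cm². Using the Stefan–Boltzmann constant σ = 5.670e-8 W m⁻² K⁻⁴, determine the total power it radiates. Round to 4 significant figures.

Area A = 0.8691 cm² = 8.691×10⁻⁵ m².
P = σAT⁴ = 5.670×10⁻⁸ × 8.691×10⁻⁵ × (1379)⁴ = 17.82 W.

P ≈ 17.82 W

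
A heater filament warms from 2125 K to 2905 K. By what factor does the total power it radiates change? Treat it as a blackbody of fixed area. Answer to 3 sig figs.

P ∝ T⁴, so P₂/P₁ = (T₂/T₁)⁴ = (2905/2125)⁴ = (1.36706)⁴ = 3.49.

P₂/P₁ ≈ 3.49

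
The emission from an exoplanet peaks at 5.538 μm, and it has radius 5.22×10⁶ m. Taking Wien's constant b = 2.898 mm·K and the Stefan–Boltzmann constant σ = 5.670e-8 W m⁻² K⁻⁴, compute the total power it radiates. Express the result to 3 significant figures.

Wien's law: T = b/λ_max = 2.898×10⁻³/5.538×10⁻⁶ = 523.294 K.
Surface area A = 4πR² = 4π(5.22×10⁶ m)² = 3.42413×10¹⁴ m².
Then P = σAT⁴ = 5.670×10⁻⁸×3.42413×10¹⁴×(523.294)⁴ = 1.46×10¹⁸ W.

P ≈ 1.46×10¹⁸ W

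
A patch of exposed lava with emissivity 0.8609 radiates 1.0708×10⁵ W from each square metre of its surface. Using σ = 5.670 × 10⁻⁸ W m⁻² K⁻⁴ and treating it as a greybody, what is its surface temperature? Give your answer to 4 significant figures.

T ≈ 1217 K

I = εσT⁴, so T = (I/εσ)^(1/4) = (1.0708×10⁵/(0.8609×5.670×10⁻⁸))^(1/4) = 1217 K.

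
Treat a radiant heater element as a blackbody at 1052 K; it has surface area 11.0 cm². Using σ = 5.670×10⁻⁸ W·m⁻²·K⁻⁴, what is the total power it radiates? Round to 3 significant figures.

P ≈ 76.4 W

Area A = 11.0 cm² = 1.10×10⁻³ m².
P = σAT⁴ = 5.670×10⁻⁸ × 1.10×10⁻³ × (1052)⁴ = 76.4 W.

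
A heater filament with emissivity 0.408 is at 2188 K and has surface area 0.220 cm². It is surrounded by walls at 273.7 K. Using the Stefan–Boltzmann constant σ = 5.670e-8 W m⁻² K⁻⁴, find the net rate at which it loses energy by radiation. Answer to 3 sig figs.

Area A = 0.220 cm² = 2.20×10⁻⁵ m².
Net radiated power P_net = εσA(T⁴ − T₀⁴) = 0.408×5.670×10⁻⁸×2.20×10⁻⁵×(2188⁴ − 273.7⁴).
T⁴ − T₀⁴ = 2.29187×10¹³ − 5.61176×10⁹ = 2.29131×10¹³ K⁴, so P_net = 11.7 W.

Net loss ≈ 11.7 W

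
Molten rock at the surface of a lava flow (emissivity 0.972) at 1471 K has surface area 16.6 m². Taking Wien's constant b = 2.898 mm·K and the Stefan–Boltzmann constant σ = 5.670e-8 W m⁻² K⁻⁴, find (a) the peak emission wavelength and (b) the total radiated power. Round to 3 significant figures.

λ_max ≈ 1.97 μm; P ≈ 4.28×10⁶ W

(a) λ_max = b/T = 2.898×10⁻³/1471 = 1.970×10⁻⁶ m = 1.97 μm.
Area A = 16.6 m².
(b) P = εσAT⁴ = 0.972×5.670×10⁻⁸×16.6×(1471)⁴ = 4.28×10⁶ W.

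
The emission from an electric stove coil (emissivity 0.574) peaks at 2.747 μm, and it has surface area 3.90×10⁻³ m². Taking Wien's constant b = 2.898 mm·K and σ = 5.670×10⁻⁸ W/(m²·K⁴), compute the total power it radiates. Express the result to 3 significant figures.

P ≈ 157 W

Wien's law: T = b/λ_max = 2.898×10⁻³/2.747×10⁻⁶ = 1054.97 K.
Area A = 3.90×10⁻³ m².
Then P = εσAT⁴ = 0.574×5.670×10⁻⁸×3.90×10⁻³×(1054.97)⁴ = 157 W.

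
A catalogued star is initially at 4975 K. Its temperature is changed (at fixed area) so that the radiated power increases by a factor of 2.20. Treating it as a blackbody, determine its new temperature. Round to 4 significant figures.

P ∝ T⁴, so T₂/T₁ = (P₂/P₁)^(1/4) = (2.20)^(1/4) = 1.21788.
T₂ = 4975 × 1.21788 = 6059 K.

T₂ ≈ 6059 K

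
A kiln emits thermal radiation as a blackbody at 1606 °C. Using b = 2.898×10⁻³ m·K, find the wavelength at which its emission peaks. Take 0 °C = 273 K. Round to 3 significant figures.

λ_max ≈ 1.54 μm

T = 1606 °C + 273 = 1879 K.
Wien's displacement law: λ_max = b/T = (2.898×10⁻³ m·K)/(1879 K) = 1.542×10⁻⁶ m.
That is 1.54 μm, in the infrared range.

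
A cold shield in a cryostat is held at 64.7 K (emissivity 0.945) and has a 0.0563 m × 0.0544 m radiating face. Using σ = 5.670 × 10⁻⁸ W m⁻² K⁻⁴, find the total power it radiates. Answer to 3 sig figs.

P ≈ 2.88×10⁻³ W

Area A = 0.0563 × 0.0544 = 3.06272×10⁻³ m².
P = εσAT⁴ = 0.945 × 5.670×10⁻⁸ × 3.06272×10⁻³ × (64.7)⁴ = 2.88×10⁻³ W.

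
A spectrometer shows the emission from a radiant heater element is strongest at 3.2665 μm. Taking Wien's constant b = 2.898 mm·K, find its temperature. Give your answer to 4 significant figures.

T ≈ 887.2 K

Wien's law gives T = b/λ_max = (2.898×10⁻³ m·K)/(3.2665×10⁻⁶ m) = 887.2 K.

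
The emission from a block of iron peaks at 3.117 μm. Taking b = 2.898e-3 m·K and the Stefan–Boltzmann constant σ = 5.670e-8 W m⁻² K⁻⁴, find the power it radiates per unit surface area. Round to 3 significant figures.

I ≈ 4.24×10⁴ W/m²

Wien's law: T = b/λ_max = 2.898×10⁻³/3.117×10⁻⁶ = 929.740 K.
Then I = σT⁴ = 5.670×10⁻⁸×(929.740)⁴ = 4.24×10⁴ W/m².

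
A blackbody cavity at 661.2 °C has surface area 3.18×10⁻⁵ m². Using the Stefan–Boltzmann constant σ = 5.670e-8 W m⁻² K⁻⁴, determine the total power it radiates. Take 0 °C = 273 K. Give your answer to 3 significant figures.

T = 661.2 °C + 273 = 934.2 K.
Area A = 3.18×10⁻⁵ m².
P = σAT⁴ = 5.670×10⁻⁸ × 3.18×10⁻⁵ × (934.2)⁴ = 1.37 W.

P ≈ 1.37 W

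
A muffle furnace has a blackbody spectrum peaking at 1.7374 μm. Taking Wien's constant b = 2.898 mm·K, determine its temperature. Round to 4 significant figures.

Wien's law gives T = b/λ_max = (2.898×10⁻³ m·K)/(1.7374×10⁻⁶ m) = 1668 K.

T ≈ 1668 K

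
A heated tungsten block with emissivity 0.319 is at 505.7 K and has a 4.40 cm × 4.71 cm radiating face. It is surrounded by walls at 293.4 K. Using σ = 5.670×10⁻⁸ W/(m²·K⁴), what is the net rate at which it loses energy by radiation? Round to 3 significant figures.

Net loss ≈ 2.17 W

Area A = 0.0440 × 0.0471 = 2.0724×10⁻³ m².
Net radiated power P_net = εσA(T⁴ − T₀⁴) = 0.319×5.670×10⁻⁸×2.0724×10⁻³×(505.7⁴ − 293.4⁴).
T⁴ − T₀⁴ = 6.53991×10¹⁰ − 7.41038×10⁹ = 5.79887×10¹⁰ K⁴, so P_net = 2.17 W.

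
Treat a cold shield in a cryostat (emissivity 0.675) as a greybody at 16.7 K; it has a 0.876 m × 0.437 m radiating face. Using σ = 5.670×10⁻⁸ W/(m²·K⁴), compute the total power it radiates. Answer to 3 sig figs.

P ≈ 1.14×10⁻³ W

Area A = 0.876 × 0.437 = 0.382812 m².
P = εσAT⁴ = 0.675 × 5.670×10⁻⁸ × 0.382812 × (16.7)⁴ = 1.14×10⁻³ W.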